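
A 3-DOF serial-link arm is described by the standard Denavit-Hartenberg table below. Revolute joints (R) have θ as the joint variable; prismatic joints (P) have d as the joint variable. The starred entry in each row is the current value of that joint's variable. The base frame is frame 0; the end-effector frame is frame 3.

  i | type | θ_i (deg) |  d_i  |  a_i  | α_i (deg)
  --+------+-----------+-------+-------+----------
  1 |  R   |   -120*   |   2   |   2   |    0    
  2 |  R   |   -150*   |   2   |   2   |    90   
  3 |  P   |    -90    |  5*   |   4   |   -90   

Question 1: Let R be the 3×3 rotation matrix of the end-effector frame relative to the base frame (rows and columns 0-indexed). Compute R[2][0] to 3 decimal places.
End-effector x-axis (col 0 of R) = (0.0000,0.0000,-1.0000)
R[2][0] = -1.0000

-1.000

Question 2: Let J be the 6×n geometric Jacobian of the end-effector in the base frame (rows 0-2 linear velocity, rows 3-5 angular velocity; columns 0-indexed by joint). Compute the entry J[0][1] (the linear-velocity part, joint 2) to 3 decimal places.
axis z_1 = (0.0000,0.0000,1.0000); lever o_n−o_1 = (5.0000,2.0000,-2.0000)
cross product → J_v[:, 1] = (-2.0000,5.0000,0.0000)
J_ω[:, 1] = z_1
entry J[0][1] = -2.0000

-2.000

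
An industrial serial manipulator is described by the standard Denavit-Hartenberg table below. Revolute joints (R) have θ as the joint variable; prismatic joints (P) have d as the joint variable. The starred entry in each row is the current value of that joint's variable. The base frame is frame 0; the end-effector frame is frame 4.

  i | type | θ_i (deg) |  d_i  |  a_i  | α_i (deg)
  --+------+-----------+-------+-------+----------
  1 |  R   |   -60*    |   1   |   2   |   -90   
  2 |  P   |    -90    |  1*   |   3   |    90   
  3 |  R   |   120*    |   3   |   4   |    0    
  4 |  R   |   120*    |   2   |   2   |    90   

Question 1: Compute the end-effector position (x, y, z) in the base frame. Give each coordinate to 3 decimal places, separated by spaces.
0.866 3.964 1.000

after link 1: o_1 = (1.0000, -1.7321, 1.0000)
after link 2: o_2 = (1.8660, -1.2321, 4.0000)
after link 3: o_3 = (3.3660, 3.0981, 2.0000)
after link 4: o_4 = (0.8660, 3.9641, 1.0000)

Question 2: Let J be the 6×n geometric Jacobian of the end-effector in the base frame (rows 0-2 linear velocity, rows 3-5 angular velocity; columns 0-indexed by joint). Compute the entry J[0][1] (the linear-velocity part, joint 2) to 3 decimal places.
prismatic axis z_1 = (0.8660,0.5000,0.0000)
J_v[:, 1] = z_1; J_ω[:, 1] = (0,0,0)
entry J[0][1] = 0.8660

0.866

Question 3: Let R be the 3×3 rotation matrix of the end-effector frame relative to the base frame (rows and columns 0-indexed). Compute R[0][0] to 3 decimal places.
End-effector x-axis (col 0 of R) = (-0.7500,-0.4330,-0.5000)
R[0][0] = -0.7500

-0.750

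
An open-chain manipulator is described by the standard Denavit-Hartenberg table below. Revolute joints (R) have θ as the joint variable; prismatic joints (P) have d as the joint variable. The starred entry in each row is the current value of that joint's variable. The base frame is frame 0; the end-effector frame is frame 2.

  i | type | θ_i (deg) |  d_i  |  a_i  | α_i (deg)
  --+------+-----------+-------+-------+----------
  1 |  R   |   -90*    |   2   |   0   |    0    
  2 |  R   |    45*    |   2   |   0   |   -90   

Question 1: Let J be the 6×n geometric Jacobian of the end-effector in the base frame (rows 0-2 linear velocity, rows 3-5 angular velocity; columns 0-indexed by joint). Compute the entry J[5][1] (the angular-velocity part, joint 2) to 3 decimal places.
1.000

axis z_1 = (0.0000,0.0000,1.0000); lever o_n−o_1 = (0.0000,0.0000,2.0000)
cross product → J_v[:, 1] = (0.0000,0.0000,0.0000)
J_ω[:, 1] = z_1
entry J[5][1] = 1.0000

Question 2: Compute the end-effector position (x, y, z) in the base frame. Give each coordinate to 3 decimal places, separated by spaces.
0.000 0.000 4.000

after link 1: o_1 = (0.0000, 0.0000, 2.0000)
after link 2: o_2 = (0.0000, 0.0000, 4.0000)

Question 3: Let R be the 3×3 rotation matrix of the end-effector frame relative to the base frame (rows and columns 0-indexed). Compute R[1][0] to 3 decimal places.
-0.707

End-effector x-axis (col 0 of R) = (0.7071,-0.7071,0.0000)
R[1][0] = -0.7071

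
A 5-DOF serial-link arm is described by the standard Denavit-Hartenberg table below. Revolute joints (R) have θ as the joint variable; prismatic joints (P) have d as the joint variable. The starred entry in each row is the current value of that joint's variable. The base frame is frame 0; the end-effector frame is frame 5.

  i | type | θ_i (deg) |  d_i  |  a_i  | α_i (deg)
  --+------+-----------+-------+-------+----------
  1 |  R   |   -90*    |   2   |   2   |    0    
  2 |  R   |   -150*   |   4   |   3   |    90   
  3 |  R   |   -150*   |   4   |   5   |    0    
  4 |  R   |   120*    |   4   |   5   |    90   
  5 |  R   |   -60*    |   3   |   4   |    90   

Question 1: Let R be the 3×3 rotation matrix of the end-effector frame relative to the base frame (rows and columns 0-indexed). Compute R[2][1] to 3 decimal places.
End-effector y-axis (col 1 of R) = (0.2500,-0.4330,-0.8660)
R[2][1] = -0.8660

-0.866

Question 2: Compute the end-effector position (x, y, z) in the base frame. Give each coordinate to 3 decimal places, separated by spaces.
2.312 3.067 -2.598

after link 1: o_1 = (0.0000, -2.0000, 2.0000)
after link 2: o_2 = (-1.5000, 0.5981, 6.0000)
after link 3: o_3 = (4.1292, -1.1519, 3.5000)
after link 4: o_4 = (5.4282, 4.5981, 1.0000)
after link 5: o_5 = (2.3122, 3.0670, -2.5981)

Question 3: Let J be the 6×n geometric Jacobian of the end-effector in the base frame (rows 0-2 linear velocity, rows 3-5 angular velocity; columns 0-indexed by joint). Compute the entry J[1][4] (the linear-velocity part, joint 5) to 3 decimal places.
3.598

axis z_4 = (0.2500,-0.4330,-0.8660); lever o_n−o_4 = (-3.1160,-1.5311,-3.5981)
cross product → J_v[:, 4] = (0.2321,3.5981,-1.7321)
J_ω[:, 4] = z_4
entry J[1][4] = 3.5981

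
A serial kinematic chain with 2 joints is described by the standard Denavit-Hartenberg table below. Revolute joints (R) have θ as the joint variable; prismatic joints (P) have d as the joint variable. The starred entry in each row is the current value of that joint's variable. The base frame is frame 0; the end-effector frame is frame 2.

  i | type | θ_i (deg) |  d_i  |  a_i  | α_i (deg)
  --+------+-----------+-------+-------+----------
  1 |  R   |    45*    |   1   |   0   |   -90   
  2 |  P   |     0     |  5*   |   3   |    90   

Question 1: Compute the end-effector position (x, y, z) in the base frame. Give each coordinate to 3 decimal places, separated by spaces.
after link 1: o_1 = (0.0000, 0.0000, 1.0000)
after link 2: o_2 = (-1.4142, 5.6569, 1.0000)

-1.414 5.657 1.000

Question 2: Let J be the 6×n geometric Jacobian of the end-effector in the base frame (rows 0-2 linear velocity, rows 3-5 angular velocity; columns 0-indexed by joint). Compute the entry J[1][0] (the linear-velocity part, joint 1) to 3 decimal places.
-1.414

axis z_0 = ẑ; lever o_n−o_0 = (-1.4142,5.6569,1.0000)
cross product → J_v[:, 0] = (-5.6569,-1.4142,0.0000)
J_ω[:, 0] = z_0
entry J[1][0] = -1.4142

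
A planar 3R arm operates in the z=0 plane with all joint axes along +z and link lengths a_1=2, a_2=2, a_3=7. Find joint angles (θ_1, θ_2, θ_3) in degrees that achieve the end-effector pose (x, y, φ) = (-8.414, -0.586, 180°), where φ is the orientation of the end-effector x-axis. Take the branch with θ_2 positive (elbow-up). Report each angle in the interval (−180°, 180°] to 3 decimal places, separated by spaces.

135.009 135.004 -90.012

wrist centre = target − a_3·(cos φ, sin φ) = (-1.4140, -0.5860)
cos θ_2 = (2.3428−2²−2²)/(2·2·2) = -0.7072; θ_2 = 135.0036° (elbow-up)
β = atan2(-0.5860,-1.4140) = -157.4896°; ψ = atan2(1.4141,0.5857) = 67.5018°
θ_1 = β − ψ = -224.9913°
θ_3 = φ − θ_1 − θ_2 = -90.0122° (wrapped to (-180°,180°])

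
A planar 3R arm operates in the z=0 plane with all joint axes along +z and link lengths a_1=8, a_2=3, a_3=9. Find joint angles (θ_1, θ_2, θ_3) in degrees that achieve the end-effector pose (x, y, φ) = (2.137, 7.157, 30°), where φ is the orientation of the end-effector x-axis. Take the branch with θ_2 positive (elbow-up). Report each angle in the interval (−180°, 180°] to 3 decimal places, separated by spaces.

wrist centre = target − a_3·(cos φ, sin φ) = (-5.6572, 2.6570)
cos θ_2 = (39.0639−8²−3²)/(2·8·3) = -0.7070; θ_2 = 134.9915° (elbow-up)
β = atan2(2.6570,-5.6572) = 154.8422°; ψ = atan2(2.1216,5.8790) = 19.8437°
θ_1 = β − ψ = 134.9985°
θ_3 = φ − θ_1 − θ_2 = 120.0099° (wrapped to (-180°,180°])

134.999 134.992 120.010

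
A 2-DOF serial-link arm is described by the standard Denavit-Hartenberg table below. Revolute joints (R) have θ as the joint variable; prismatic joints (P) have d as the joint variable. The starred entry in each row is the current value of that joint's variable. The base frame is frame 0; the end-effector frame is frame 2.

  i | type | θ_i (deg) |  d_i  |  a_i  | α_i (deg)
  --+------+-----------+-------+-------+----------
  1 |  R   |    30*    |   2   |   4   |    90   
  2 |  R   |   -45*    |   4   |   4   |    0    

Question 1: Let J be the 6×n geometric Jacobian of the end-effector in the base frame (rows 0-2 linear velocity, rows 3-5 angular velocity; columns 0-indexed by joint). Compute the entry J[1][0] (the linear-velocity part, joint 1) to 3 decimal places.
7.914

axis z_0 = ẑ; lever o_n−o_0 = (7.9136,-0.0499,-0.8284)
cross product → J_v[:, 0] = (0.0499,7.9136,-0.0000)
J_ω[:, 0] = z_0
entry J[1][0] = 7.9136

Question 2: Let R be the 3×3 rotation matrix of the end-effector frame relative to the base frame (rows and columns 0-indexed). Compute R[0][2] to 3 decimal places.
0.500

End-effector z-axis (col 2 of R) = (0.5000,-0.8660,0.0000)
R[0][2] = 0.5000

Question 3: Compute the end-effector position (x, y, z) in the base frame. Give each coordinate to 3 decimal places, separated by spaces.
after link 1: o_1 = (3.4641, 2.0000, 2.0000)
after link 2: o_2 = (7.9136, -0.0499, -0.8284)

7.914 -0.050 -0.828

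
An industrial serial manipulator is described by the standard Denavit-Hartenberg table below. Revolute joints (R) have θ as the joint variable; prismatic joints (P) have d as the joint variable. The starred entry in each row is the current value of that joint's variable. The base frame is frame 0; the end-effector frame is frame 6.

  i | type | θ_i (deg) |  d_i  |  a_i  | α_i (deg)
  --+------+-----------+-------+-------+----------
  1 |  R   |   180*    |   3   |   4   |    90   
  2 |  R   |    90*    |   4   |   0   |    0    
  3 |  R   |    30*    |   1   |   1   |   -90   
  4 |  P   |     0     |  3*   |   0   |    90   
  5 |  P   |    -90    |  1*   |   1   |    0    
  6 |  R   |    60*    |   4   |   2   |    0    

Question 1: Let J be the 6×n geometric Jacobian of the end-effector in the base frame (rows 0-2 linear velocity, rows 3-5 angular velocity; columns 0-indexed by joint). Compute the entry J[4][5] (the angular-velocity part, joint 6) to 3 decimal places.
axis z_5 = (0.0000,1.0000,0.0000); lever o_n−o_5 = (0.0000,4.0000,2.0000)
cross product → J_v[:, 5] = (2.0000,-0.0000,0.0000)
J_ω[:, 5] = z_5
entry J[4][5] = 1.0000

1.000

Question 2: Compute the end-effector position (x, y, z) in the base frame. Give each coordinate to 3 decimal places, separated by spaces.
after link 1: o_1 = (-4.0000, 0.0000, 3.0000)
after link 2: o_2 = (-4.0000, 4.0000, 3.0000)
after link 3: o_3 = (-3.5000, 5.0000, 3.8660)
after link 4: o_4 = (-0.9019, 5.0000, 2.3660)
after link 5: o_5 = (-1.7679, 6.0000, 2.8660)
after link 6: o_6 = (-1.7679, 10.0000, 4.8660)

-1.768 10.000 4.866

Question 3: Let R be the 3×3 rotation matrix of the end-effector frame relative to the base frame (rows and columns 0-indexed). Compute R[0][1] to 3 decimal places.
1.000

End-effector y-axis (col 1 of R) = (1.0000,-0.0000,0.0000)
R[0][1] = 1.0000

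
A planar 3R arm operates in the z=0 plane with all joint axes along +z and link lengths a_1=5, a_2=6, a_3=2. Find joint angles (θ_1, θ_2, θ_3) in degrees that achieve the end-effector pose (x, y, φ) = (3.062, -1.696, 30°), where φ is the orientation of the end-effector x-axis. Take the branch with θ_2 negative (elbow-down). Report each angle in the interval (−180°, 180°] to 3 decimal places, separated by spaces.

30.001 -150.002 150.001

wrist centre = target − a_3·(cos φ, sin φ) = (1.3299, -2.6960)
cos θ_2 = (9.0372−5²−6²)/(2·5·6) = -0.8660; θ_2 = -150.0025° (elbow-down)
β = atan2(-2.6960,1.3299) = -63.7427°; ψ = atan2(-2.9998,-0.1963) = -93.7437°
θ_1 = β − ψ = 30.0010°
θ_3 = φ − θ_1 − θ_2 = 150.0015° (wrapped to (-180°,180°])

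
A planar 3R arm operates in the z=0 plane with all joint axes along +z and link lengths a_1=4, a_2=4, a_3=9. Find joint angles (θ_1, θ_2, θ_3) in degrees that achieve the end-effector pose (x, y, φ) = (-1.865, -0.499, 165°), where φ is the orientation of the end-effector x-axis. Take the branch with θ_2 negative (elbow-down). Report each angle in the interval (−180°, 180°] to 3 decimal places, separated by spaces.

0.002 -45.004 -149.998

wrist centre = target − a_3·(cos φ, sin φ) = (6.8283, -2.8284)
cos θ_2 = (54.6258−4²−4²)/(2·4·4) = 0.7071; θ_2 = -45.0041° (elbow-down)
β = atan2(-2.8284,6.8283) = -22.4999°; ψ = atan2(-2.8286,6.8282) = -22.5020°
θ_1 = β − ψ = 0.0022°
θ_3 = φ − θ_1 − θ_2 = -149.9981° (wrapped to (-180°,180°])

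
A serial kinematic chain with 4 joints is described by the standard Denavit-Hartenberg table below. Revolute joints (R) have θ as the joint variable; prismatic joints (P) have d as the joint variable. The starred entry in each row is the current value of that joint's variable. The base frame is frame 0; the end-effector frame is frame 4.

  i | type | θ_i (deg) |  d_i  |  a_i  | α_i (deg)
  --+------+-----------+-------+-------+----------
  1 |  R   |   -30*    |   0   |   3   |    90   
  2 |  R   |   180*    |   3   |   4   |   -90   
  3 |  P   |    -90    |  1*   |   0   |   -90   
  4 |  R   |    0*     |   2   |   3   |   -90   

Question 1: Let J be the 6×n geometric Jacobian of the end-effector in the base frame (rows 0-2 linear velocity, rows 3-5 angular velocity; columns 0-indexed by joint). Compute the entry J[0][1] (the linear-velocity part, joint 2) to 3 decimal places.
axis z_1 = (-0.5000,-0.8660,0.0000); lever o_n−o_1 = (-8.1962,-2.1962,-1.0000)
cross product → J_v[:, 1] = (0.8660,-0.5000,-6.0000)
J_ω[:, 1] = z_1
entry J[0][1] = 0.8660

0.866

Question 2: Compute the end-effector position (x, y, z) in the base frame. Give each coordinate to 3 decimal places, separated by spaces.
after link 1: o_1 = (2.5981, -1.5000, 0.0000)
after link 2: o_2 = (-2.3660, -2.0981, 0.0000)
after link 3: o_3 = (-2.3660, -2.0981, -1.0000)
after link 4: o_4 = (-5.5981, -3.6962, -1.0000)

-5.598 -3.696 -1.000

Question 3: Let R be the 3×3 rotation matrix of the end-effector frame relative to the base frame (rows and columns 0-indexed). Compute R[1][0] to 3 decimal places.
-0.866

End-effector x-axis (col 0 of R) = (-0.5000,-0.8660,0.0000)
R[1][0] = -0.8660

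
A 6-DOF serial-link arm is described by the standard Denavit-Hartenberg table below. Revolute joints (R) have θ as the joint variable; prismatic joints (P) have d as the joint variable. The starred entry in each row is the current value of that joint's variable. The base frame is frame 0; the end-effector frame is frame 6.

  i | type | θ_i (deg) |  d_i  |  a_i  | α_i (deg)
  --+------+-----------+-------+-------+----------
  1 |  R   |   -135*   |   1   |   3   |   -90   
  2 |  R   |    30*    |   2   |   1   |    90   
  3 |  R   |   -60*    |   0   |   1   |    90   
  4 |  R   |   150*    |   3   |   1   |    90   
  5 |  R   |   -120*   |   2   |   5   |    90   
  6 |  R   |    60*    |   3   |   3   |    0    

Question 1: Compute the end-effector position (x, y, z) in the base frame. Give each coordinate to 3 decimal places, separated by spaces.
after link 1: o_1 = (-2.1213, -2.1213, 1.0000)
after link 2: o_2 = (-1.3195, -4.1479, 0.5000)
after link 3: o_3 = (-2.2380, -3.8417, 0.2500)
after link 4: o_4 = (-1.0890, -1.6320, 2.1986)
after link 5: o_5 = (-4.9322, -4.6607, -0.0502)
after link 6: o_6 = (-8.9569, -3.4011, -0.5141)

-8.957 -3.401 -0.514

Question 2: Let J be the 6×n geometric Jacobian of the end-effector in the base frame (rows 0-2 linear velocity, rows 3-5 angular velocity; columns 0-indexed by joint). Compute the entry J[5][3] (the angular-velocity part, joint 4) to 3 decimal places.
axis z_3 = (0.1768,0.8839,0.4330); lever o_n−o_3 = (-6.7189,0.4406,-0.7641)
cross product → J_v[:, 3] = (-0.8661,-2.7743,6.0166)
J_ω[:, 3] = z_3
entry J[5][3] = 0.4330

0.433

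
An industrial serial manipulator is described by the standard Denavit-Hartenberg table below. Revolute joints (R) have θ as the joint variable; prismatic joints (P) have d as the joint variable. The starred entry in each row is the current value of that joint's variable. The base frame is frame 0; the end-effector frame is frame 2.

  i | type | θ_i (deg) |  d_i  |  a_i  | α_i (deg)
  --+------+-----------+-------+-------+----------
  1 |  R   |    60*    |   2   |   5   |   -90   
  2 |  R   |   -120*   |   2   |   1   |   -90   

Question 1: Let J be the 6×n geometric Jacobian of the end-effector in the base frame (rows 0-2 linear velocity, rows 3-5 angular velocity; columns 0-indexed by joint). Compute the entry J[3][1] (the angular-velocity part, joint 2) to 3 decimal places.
axis z_1 = (-0.8660,0.5000,0.0000); lever o_n−o_1 = (-1.9821,0.5670,0.8660)
cross product → J_v[:, 1] = (0.4330,0.7500,0.5000)
J_ω[:, 1] = z_1
entry J[3][1] = -0.8660

-0.866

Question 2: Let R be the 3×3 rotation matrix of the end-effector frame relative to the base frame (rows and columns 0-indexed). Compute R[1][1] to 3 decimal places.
-0.500

End-effector y-axis (col 1 of R) = (0.8660,-0.5000,-0.0000)
R[1][1] = -0.5000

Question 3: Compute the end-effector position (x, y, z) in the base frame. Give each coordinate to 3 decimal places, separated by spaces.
after link 1: o_1 = (2.5000, 4.3301, 2.0000)
after link 2: o_2 = (0.5179, 4.8971, 2.8660)

0.518 4.897 2.866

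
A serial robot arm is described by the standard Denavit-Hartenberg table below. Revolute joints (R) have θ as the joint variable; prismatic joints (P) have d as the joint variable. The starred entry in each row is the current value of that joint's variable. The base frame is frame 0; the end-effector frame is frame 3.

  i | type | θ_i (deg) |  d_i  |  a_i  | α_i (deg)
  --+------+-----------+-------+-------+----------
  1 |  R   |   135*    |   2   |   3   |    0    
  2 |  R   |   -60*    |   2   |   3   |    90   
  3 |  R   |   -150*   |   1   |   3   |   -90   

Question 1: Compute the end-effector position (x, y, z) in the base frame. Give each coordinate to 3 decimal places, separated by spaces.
after link 1: o_1 = (-2.1213, 2.1213, 2.0000)
after link 2: o_2 = (-1.3449, 5.0191, 4.0000)
after link 3: o_3 = (-1.0514, 2.2507, 2.5000)

-1.051 2.251 2.500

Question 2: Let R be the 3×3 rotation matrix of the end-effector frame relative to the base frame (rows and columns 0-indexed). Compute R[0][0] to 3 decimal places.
-0.224

End-effector x-axis (col 0 of R) = (-0.2241,-0.8365,-0.5000)
R[0][0] = -0.2241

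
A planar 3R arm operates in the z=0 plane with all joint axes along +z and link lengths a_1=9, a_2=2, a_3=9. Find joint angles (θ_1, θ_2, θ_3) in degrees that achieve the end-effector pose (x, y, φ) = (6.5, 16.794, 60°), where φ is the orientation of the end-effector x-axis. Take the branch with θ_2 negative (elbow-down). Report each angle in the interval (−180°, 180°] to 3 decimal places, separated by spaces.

wrist centre = target − a_3·(cos φ, sin φ) = (2.0000, 8.9998)
cos θ_2 = (84.9959−9²−2²)/(2·9·2) = -0.0001; θ_2 = -90.0065° (elbow-down)
β = atan2(8.9998,2.0000) = 77.4709°; ψ = atan2(-2.0000,8.9998) = -12.5291°
θ_1 = β − ψ = 90.0000°
θ_3 = φ − θ_1 − θ_2 = 60.0065° (wrapped to (-180°,180°])

90.000 -90.007 60.007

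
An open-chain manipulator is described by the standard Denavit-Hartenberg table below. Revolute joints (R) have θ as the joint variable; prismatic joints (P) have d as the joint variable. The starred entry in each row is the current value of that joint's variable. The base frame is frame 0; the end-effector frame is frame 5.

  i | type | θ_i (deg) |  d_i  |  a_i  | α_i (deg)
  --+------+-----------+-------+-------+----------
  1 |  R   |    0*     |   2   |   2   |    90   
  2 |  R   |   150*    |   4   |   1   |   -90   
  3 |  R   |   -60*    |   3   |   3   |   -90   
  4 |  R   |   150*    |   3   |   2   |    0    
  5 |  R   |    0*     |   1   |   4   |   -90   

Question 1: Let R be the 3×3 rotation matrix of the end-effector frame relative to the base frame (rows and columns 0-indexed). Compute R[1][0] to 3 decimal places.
0.750

End-effector x-axis (col 0 of R) = (0.6250,0.7500,0.2165)
R[1][0] = 0.7500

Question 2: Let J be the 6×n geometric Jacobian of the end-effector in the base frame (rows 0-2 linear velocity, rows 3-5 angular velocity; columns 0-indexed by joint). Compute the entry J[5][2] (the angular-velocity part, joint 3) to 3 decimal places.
-0.866

axis z_2 = (-0.5000,-0.0000,-0.8660); lever o_n−o_2 = (-2.0490,3.9019,1.1830)
cross product → J_v[:, 2] = (3.3792,2.3660,-1.9510)
J_ω[:, 2] = z_2
entry J[5][2] = -0.8660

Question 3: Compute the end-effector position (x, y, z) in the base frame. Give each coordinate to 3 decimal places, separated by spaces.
after link 1: o_1 = (2.0000, 0.0000, 2.0000)
after link 2: o_2 = (1.1340, -4.0000, 2.5000)
after link 3: o_3 = (-1.6651, -6.5981, 0.6519)
after link 4: o_4 = (-2.6651, -3.5981, 2.3840)
after link 5: o_5 = (-0.9151, -0.0981, 3.6830)

-0.915 -0.098 3.683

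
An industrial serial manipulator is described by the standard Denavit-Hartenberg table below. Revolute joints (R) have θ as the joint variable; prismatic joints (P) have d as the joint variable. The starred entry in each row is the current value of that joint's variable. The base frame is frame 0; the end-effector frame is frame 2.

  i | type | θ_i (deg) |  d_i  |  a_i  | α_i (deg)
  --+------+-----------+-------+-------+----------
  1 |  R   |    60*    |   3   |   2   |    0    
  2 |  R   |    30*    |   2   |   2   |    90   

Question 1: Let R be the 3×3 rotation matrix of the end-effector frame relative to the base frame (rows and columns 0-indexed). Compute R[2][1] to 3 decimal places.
End-effector y-axis (col 1 of R) = (-0.0000,0.0000,1.0000)
R[2][1] = 1.0000

1.000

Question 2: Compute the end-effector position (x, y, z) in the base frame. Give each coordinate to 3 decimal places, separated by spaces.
after link 1: o_1 = (1.0000, 1.7321, 3.0000)
after link 2: o_2 = (1.0000, 3.7321, 5.0000)

1.000 3.732 5.000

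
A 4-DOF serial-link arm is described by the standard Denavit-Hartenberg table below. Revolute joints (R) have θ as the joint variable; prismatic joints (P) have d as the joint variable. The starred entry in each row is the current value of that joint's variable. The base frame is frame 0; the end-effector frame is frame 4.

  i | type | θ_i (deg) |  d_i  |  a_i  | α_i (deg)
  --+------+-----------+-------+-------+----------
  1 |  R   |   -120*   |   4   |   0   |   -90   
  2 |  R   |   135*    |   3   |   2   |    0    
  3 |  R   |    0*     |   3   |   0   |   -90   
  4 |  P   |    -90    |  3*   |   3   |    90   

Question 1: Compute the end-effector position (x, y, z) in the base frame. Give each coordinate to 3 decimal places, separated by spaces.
9.562 -1.438 4.707

after link 1: o_1 = (0.0000, 0.0000, 4.0000)
after link 2: o_2 = (3.3052, -0.2753, 2.5858)
after link 3: o_3 = (5.9033, -1.7753, 2.5858)
after link 4: o_4 = (9.5620, -1.4381, 4.7071)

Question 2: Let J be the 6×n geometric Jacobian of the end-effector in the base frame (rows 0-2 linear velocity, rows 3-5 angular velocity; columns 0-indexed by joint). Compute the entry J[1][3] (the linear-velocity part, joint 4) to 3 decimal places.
prismatic axis z_3 = (0.3536,0.6124,0.7071)
J_v[:, 3] = z_3; J_ω[:, 3] = (0,0,0)
entry J[1][3] = 0.6124

0.612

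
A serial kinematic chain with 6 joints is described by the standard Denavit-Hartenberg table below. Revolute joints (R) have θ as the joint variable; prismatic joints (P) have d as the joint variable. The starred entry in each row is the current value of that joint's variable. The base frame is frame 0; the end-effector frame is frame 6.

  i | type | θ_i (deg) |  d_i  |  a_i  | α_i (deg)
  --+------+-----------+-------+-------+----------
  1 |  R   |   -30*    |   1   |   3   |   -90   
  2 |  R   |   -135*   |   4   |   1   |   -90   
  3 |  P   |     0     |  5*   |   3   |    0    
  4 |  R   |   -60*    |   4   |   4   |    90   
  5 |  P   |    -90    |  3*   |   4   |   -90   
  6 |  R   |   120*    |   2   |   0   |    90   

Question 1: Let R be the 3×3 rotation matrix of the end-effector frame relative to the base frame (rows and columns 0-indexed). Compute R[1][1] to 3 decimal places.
End-effector y-axis (col 1 of R) = (0.1268,0.9268,0.3536)
R[1][1] = 0.9268

0.927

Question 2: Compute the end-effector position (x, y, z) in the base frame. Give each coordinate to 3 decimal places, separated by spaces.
after link 1: o_1 = (2.5981, -1.5000, 1.0000)
after link 2: o_2 = (3.9857, 2.3177, 1.7071)
after link 3: o_3 = (5.2104, 1.6105, 7.3640)
after link 4: o_4 = (8.1672, 3.9034, 11.6066)
after link 5: o_5 = (8.0587, 5.6981, 6.9411)
after link 6: o_6 = (8.3124, 7.5517, 7.6482)

8.312 7.552 7.648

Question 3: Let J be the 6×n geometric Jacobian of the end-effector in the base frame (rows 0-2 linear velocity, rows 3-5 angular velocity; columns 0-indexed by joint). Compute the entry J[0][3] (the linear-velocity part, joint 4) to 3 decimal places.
-4.302

axis z_3 = (0.6124,-0.3536,0.7071); lever o_n−o_3 = (3.1019,5.9411,0.2842)
cross product → J_v[:, 3] = (-4.3015,2.0194,4.7349)
J_ω[:, 3] = z_3
entry J[0][3] = -4.3015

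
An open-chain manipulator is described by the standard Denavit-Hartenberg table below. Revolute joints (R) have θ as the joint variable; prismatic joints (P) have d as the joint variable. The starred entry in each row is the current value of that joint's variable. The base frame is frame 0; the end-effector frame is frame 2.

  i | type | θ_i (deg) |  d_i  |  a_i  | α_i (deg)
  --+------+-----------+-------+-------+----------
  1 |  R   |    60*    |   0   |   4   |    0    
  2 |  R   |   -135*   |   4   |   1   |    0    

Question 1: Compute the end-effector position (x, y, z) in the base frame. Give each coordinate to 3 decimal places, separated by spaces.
after link 1: o_1 = (2.0000, 3.4641, 0.0000)
after link 2: o_2 = (2.2588, 2.4982, 4.0000)

2.259 2.498 4.000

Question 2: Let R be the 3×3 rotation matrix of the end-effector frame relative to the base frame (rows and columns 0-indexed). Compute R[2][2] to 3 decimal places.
1.000

End-effector z-axis (col 2 of R) = (0.0000,0.0000,1.0000)
R[2][2] = 1.0000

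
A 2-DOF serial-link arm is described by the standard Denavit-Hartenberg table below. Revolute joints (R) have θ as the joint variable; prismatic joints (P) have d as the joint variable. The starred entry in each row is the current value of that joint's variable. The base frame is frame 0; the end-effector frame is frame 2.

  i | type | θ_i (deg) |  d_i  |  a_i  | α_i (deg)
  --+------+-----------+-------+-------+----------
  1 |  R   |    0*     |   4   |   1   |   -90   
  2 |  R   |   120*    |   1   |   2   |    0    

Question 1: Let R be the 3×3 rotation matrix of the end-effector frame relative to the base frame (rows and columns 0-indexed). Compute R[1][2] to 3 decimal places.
1.000

End-effector z-axis (col 2 of R) = (0.0000,1.0000,0.0000)
R[1][2] = 1.0000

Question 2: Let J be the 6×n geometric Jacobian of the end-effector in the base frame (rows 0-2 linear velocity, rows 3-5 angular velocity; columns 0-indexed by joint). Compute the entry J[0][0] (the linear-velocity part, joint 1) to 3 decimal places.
-1.000

axis z_0 = ẑ; lever o_n−o_0 = (0.0000,1.0000,2.2679)
cross product → J_v[:, 0] = (-1.0000,0.0000,0.0000)
J_ω[:, 0] = z_0
entry J[0][0] = -1.0000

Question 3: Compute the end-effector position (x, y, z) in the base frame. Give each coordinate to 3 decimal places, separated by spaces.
0.000 1.000 2.268

after link 1: o_1 = (1.0000, 0.0000, 4.0000)
after link 2: o_2 = (0.0000, 1.0000, 2.2679)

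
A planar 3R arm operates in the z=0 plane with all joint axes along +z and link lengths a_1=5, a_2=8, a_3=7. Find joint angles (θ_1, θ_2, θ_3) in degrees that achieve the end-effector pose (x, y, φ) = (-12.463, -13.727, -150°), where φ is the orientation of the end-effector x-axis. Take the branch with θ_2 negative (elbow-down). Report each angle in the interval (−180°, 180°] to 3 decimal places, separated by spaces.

wrist centre = target − a_3·(cos φ, sin φ) = (-6.4008, -10.2270)
cos θ_2 = (145.5621−5²−8²)/(2·5·8) = 0.7070; θ_2 = -45.0066° (elbow-down)
β = atan2(-10.2270,-6.4008) = -122.0414°; ψ = atan2(-5.6575,10.6562) = -27.9644°
θ_1 = β − ψ = -94.0771°
θ_3 = φ − θ_1 − θ_2 = -10.9164° (wrapped to (-180°,180°])

-94.077 -45.007 -10.916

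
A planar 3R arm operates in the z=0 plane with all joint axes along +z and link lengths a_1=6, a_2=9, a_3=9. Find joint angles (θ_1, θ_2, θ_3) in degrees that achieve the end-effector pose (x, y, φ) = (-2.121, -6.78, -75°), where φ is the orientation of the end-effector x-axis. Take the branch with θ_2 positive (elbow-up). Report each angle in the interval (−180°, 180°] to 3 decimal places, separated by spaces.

wrist centre = target − a_3·(cos φ, sin φ) = (-4.4504, 1.9133)
cos θ_2 = (23.4666−6²−9²)/(2·6·9) = -0.8660; θ_2 = 150.0028° (elbow-up)
β = atan2(1.9133,-4.4504) = 156.7359°; ψ = atan2(4.4996,-1.7944) = 111.7421°
θ_1 = β − ψ = 44.9938°
θ_3 = φ − θ_1 − θ_2 = 90.0035° (wrapped to (-180°,180°])

44.994 150.003 90.003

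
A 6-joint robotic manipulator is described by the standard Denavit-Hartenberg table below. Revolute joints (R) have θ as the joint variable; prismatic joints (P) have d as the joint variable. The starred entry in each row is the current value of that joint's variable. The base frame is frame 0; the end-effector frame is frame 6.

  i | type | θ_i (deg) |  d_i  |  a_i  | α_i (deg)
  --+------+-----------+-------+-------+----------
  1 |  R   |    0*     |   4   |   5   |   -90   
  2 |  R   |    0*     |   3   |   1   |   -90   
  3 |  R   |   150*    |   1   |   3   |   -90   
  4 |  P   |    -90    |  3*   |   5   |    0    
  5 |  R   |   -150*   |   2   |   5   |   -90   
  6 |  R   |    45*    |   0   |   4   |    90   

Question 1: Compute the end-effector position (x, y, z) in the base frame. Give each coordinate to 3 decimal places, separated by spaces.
after link 1: o_1 = (5.0000, 0.0000, 4.0000)
after link 2: o_2 = (6.0000, 3.0000, 4.0000)
after link 3: o_3 = (3.4019, 1.5000, 3.0000)
after link 4: o_4 = (1.9019, 4.0981, -2.0000)
after link 5: o_5 = (3.0670, 7.0801, 2.3301)
after link 6: o_6 = (5.7059, 5.3377, 4.7796)

5.706 5.338 4.780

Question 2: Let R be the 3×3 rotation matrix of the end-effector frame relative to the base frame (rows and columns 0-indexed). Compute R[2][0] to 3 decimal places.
0.612

End-effector x-axis (col 0 of R) = (0.6597,-0.4356,0.6124)
R[2][0] = 0.6124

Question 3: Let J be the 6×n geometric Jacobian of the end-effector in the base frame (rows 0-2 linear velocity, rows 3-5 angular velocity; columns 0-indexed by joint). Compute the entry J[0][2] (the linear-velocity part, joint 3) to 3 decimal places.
axis z_2 = (0.0000,0.0000,-1.0000); lever o_n−o_2 = (-0.2941,2.3377,0.7796)
cross product → J_v[:, 2] = (2.3377,0.2941,0.0000)
J_ω[:, 2] = z_2
entry J[0][2] = 2.3377

2.338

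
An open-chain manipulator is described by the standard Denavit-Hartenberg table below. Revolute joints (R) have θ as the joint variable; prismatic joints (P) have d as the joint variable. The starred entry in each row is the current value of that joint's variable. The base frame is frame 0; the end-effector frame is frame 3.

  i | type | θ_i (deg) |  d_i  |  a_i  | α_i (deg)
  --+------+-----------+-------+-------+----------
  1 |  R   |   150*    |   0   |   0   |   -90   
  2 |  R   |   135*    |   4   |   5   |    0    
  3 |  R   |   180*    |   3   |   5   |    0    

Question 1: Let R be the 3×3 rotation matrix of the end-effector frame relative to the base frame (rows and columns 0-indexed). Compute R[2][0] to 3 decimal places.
End-effector x-axis (col 0 of R) = (-0.6124,0.3536,0.7071)
R[2][0] = 0.7071

0.707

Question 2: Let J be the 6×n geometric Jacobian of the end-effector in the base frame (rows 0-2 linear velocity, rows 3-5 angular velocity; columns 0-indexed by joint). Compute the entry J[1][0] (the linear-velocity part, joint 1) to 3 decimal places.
-3.500

axis z_0 = ẑ; lever o_n−o_0 = (-3.5000,-6.0622,0.0000)
cross product → J_v[:, 0] = (6.0622,-3.5000,0.0000)
J_ω[:, 0] = z_0
entry J[1][0] = -3.5000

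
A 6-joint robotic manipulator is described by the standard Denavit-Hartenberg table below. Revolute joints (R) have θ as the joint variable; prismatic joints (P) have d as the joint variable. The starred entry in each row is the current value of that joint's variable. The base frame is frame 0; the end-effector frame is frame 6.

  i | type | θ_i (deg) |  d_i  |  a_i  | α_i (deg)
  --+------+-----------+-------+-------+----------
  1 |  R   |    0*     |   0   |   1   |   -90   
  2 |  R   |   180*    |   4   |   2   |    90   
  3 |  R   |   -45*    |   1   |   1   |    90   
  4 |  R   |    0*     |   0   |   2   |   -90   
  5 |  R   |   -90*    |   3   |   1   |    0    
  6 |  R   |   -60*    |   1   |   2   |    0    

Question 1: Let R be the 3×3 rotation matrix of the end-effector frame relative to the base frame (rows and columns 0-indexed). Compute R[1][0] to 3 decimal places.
0.259

End-effector x-axis (col 0 of R) = (0.9659,0.2588,0.0000)
R[1][0] = 0.2588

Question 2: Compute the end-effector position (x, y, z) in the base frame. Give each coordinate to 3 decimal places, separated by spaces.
-0.482 1.689 -5.000

after link 1: o_1 = (1.0000, 0.0000, 0.0000)
after link 2: o_2 = (-1.0000, 4.0000, 0.0000)
after link 3: o_3 = (-1.7071, 3.2929, -1.0000)
after link 4: o_4 = (-3.1213, 1.8787, -1.0000)
after link 5: o_5 = (-2.4142, 1.1716, -4.0000)
after link 6: o_6 = (-0.4824, 1.6892, -5.0000)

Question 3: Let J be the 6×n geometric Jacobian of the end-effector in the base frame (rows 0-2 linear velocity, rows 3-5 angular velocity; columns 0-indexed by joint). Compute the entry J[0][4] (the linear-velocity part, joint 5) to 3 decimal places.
axis z_4 = (0.0000,0.0000,-1.0000); lever o_n−o_4 = (2.6390,-0.1895,-4.0000)
cross product → J_v[:, 4] = (-0.1895,-2.6390,-0.0000)
J_ω[:, 4] = z_4
entry J[0][4] = -0.1895

-0.189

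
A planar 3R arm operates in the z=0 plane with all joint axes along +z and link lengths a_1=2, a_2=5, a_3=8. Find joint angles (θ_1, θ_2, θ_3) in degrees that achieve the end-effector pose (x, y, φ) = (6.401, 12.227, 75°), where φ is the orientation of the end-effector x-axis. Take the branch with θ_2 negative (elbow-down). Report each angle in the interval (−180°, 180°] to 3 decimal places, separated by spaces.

wrist centre = target − a_3·(cos φ, sin φ) = (4.3304, 4.4996)
cos θ_2 = (38.9991−2²−5²)/(2·2·5) = 0.5000; θ_2 = -60.0029° (elbow-down)
β = atan2(4.4996,4.3304) = 46.0974°; ψ = atan2(-4.3303,4.4998) = -43.9001°
θ_1 = β − ψ = 89.9975°
θ_3 = φ − θ_1 − θ_2 = 45.0054° (wrapped to (-180°,180°])

89.998 -60.003 45.005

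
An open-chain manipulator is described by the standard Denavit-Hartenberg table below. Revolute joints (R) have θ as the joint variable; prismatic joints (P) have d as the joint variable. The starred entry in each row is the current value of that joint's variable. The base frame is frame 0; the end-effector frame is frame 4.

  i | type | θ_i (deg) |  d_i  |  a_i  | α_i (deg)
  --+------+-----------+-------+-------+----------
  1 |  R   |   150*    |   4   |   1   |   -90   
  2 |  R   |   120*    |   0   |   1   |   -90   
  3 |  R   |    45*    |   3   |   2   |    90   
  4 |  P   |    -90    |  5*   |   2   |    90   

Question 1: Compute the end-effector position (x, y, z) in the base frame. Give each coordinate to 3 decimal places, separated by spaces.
after link 1: o_1 = (-0.8660, 0.5000, 4.0000)
after link 2: o_2 = (-0.4330, 0.2500, 3.1340)
after link 3: o_3 = (3.1365, -0.1778, 3.4092)
after link 4: o_4 = (1.3996, -3.2576, -0.6526)

1.400 -3.258 -0.653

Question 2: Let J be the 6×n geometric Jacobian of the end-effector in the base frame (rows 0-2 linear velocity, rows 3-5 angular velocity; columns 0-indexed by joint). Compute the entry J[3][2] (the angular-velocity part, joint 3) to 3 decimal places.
0.750

axis z_2 = (0.7500,-0.4330,0.5000); lever o_n−o_2 = (1.8326,-3.5076,-3.7866)
cross product → J_v[:, 2] = (3.3934,3.7563,-1.8371)
J_ω[:, 2] = z_2
entry J[3][2] = 0.7500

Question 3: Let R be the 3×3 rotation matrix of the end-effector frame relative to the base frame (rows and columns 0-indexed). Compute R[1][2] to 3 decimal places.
-0.436

End-effector z-axis (col 2 of R) = (-0.6597,-0.4356,0.6124)
R[1][2] = -0.4356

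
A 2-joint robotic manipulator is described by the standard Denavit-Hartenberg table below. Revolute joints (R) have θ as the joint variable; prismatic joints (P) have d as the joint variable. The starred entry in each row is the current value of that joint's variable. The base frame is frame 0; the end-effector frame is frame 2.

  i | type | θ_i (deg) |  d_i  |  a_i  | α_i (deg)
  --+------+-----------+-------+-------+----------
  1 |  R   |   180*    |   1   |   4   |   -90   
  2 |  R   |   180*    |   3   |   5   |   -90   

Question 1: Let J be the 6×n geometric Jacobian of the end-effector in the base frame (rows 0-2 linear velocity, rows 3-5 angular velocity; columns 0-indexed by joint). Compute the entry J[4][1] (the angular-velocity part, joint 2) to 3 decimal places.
-1.000

axis z_1 = (-0.0000,-1.0000,0.0000); lever o_n−o_1 = (5.0000,-3.0000,-0.0000)
cross product → J_v[:, 1] = (0.0000,0.0000,5.0000)
J_ω[:, 1] = z_1
entry J[4][1] = -1.0000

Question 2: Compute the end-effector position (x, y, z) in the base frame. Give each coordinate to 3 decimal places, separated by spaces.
1.000 -3.000 1.000

after link 1: o_1 = (-4.0000, 0.0000, 1.0000)
after link 2: o_2 = (1.0000, -3.0000, 1.0000)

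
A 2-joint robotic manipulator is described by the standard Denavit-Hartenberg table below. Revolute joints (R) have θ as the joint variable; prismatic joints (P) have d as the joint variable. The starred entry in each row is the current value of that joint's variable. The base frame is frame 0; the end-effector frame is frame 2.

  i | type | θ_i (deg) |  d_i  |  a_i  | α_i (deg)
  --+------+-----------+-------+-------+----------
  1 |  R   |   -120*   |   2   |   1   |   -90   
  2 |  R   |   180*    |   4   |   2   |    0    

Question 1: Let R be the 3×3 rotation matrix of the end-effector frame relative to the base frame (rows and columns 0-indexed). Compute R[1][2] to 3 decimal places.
-0.500

End-effector z-axis (col 2 of R) = (0.8660,-0.5000,0.0000)
R[1][2] = -0.5000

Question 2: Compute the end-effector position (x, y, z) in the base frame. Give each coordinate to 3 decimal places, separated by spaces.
3.964 -1.134 2.000

after link 1: o_1 = (-0.5000, -0.8660, 2.0000)
after link 2: o_2 = (3.9641, -1.1340, 2.0000)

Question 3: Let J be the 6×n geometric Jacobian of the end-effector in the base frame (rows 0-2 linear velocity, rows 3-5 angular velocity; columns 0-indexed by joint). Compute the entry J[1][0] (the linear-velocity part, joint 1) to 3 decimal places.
axis z_0 = ẑ; lever o_n−o_0 = (3.9641,-1.1340,2.0000)
cross product → J_v[:, 0] = (1.1340,3.9641,-0.0000)
J_ω[:, 0] = z_0
entry J[1][0] = 3.9641

3.964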